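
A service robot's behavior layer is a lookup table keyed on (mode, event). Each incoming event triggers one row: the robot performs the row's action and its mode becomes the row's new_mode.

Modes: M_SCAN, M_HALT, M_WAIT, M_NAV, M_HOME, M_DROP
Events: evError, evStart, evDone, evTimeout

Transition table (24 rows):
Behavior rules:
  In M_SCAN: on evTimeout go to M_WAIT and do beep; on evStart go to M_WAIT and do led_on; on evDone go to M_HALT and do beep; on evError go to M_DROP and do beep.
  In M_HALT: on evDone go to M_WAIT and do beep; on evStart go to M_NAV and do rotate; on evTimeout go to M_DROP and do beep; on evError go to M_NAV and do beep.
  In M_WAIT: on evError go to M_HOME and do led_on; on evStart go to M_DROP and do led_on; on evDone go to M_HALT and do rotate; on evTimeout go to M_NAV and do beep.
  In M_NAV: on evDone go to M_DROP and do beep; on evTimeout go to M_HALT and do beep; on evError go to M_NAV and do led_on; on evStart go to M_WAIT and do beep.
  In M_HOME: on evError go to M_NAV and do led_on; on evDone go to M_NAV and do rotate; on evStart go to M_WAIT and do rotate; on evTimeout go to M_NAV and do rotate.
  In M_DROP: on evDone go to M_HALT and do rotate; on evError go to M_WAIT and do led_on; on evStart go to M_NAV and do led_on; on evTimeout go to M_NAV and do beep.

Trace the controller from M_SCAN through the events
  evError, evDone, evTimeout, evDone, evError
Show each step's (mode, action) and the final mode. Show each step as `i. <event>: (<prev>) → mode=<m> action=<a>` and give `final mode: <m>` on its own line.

1. evError: (M_SCAN) → mode=M_DROP action=beep
2. evDone: (M_DROP) → mode=M_HALT action=rotate
3. evTimeout: (M_HALT) → mode=M_DROP action=beep
4. evDone: (M_DROP) → mode=M_HALT action=rotate
5. evError: (M_HALT) → mode=M_NAV action=beep

final mode: M_NAV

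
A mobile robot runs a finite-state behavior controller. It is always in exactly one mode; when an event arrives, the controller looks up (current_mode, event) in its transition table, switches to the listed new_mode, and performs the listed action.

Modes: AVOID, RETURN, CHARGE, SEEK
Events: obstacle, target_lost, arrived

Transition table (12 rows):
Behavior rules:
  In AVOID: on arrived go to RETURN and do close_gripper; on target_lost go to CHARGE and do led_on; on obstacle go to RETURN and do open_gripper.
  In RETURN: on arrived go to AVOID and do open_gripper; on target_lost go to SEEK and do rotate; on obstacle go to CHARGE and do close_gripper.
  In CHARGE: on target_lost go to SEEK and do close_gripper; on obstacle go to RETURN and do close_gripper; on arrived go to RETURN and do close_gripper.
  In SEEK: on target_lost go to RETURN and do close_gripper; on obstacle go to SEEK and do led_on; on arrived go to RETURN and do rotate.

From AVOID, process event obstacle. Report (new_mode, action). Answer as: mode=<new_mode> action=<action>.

mode=RETURN action=open_gripper

current mode = AVOID; filter table to that mode:
  (AVOID, arrived) → (RETURN, close_gripper)
  (AVOID, target_lost) → (CHARGE, led_on)
  (AVOID, obstacle) → (RETURN, open_gripper)  ← event matches
event = obstacle selects (RETURN, open_gripper)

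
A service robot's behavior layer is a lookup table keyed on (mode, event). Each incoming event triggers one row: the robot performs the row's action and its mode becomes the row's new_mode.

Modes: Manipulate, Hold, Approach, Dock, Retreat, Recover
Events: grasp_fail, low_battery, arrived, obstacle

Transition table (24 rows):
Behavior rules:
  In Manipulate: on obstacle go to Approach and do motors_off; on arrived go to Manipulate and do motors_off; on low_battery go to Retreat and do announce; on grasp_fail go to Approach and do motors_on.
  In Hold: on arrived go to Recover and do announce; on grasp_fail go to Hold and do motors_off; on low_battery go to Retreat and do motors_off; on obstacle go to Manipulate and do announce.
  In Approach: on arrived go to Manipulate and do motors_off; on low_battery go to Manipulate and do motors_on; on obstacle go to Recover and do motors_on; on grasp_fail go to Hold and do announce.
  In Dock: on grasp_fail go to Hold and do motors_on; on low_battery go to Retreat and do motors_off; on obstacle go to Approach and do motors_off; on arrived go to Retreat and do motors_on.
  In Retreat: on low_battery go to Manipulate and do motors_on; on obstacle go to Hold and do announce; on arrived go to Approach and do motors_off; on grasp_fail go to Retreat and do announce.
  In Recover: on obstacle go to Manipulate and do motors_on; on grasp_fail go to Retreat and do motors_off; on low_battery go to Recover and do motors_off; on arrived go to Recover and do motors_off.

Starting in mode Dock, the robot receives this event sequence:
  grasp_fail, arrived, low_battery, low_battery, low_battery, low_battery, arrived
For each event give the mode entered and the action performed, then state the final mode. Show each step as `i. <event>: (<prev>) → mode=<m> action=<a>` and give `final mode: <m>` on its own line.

final mode: Recover

1. grasp_fail: (Dock) → mode=Hold action=motors_on
2. arrived: (Hold) → mode=Recover action=announce
3. low_battery: (Recover) → mode=Recover action=motors_off
4. low_battery: (Recover) → mode=Recover action=motors_off
5. low_battery: (Recover) → mode=Recover action=motors_off
6. low_battery: (Recover) → mode=Recover action=motors_off
7. arrived: (Recover) → mode=Recover action=motors_off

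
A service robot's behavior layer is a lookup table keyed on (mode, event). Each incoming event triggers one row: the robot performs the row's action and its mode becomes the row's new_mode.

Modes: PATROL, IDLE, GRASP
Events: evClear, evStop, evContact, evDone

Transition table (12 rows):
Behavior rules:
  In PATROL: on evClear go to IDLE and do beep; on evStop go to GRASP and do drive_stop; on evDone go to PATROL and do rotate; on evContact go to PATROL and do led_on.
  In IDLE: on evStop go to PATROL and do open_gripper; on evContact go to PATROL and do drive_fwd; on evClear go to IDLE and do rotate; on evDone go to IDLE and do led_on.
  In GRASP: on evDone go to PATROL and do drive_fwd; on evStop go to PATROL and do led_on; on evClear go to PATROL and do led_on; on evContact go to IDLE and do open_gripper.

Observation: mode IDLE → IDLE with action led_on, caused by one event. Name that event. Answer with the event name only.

try evClear: (IDLE, evClear) → (IDLE, rotate)
try evStop: (IDLE, evStop) → (PATROL, open_gripper)
try evContact: (IDLE, evContact) → (PATROL, drive_fwd)
try evDone: (IDLE, evDone) → (IDLE, led_on)  ← matches

evDone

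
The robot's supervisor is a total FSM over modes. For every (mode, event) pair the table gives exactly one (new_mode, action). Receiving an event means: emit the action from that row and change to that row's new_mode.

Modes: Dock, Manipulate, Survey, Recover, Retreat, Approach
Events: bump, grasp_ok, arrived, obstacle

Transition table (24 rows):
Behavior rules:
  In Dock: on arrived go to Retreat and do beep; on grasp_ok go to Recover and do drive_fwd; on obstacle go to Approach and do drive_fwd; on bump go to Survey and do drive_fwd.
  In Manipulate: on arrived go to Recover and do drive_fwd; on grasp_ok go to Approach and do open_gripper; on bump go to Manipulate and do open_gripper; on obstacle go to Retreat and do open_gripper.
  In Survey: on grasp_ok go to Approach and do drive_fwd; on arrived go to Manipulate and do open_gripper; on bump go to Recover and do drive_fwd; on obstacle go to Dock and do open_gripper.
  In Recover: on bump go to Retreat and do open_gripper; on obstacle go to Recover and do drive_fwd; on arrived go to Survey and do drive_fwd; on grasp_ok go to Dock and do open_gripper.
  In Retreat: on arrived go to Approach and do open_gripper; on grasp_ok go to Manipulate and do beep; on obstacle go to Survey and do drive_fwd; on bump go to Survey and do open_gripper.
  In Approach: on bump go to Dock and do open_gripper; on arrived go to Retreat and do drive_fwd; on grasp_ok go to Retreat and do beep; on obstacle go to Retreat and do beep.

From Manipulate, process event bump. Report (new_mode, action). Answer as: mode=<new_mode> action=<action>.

current mode = Manipulate; filter table to that mode:
  (Manipulate, arrived) → (Recover, drive_fwd)
  (Manipulate, grasp_ok) → (Approach, open_gripper)
  (Manipulate, bump) → (Manipulate, open_gripper)  ← event matches
  (Manipulate, obstacle) → (Retreat, open_gripper)
event = bump selects (Manipulate, open_gripper)

mode=Manipulate action=open_gripper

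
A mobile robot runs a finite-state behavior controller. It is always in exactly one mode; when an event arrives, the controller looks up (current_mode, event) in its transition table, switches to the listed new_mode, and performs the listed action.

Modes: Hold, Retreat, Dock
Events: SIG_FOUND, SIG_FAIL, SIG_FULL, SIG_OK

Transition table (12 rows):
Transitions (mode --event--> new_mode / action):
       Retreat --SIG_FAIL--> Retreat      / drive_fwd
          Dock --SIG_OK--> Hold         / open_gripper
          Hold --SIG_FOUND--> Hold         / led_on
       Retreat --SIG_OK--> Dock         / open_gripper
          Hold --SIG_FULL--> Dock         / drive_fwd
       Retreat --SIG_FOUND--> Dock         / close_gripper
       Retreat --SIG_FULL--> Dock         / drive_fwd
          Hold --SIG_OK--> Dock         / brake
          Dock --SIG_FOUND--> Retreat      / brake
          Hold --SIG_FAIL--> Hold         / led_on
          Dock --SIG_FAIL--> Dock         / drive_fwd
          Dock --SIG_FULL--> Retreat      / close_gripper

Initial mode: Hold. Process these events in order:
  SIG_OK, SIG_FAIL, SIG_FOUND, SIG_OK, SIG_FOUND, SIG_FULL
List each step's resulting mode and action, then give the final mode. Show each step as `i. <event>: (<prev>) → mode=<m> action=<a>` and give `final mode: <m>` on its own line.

final mode: Dock

1. SIG_OK: (Hold) → mode=Dock action=brake
2. SIG_FAIL: (Dock) → mode=Dock action=drive_fwd
3. SIG_FOUND: (Dock) → mode=Retreat action=brake
4. SIG_OK: (Retreat) → mode=Dock action=open_gripper
5. SIG_FOUND: (Dock) → mode=Retreat action=brake
6. SIG_FULL: (Retreat) → mode=Dock action=drive_fwd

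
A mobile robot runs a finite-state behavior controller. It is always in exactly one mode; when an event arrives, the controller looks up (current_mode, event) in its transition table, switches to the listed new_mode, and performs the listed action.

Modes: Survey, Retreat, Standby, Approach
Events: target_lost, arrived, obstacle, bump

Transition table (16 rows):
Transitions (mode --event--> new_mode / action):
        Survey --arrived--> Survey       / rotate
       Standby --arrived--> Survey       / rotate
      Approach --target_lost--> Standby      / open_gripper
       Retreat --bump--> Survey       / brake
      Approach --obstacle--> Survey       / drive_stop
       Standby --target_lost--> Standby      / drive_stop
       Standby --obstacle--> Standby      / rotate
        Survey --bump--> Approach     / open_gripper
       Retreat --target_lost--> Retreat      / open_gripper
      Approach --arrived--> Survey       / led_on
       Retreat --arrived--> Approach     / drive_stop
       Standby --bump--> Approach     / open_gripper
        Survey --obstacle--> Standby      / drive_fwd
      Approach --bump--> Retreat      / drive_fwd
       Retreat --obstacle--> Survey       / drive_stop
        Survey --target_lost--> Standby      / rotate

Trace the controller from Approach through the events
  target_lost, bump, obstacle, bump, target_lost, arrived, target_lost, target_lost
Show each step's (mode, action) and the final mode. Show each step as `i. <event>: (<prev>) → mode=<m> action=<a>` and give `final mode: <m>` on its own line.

1. target_lost: (Approach) → mode=Standby action=open_gripper
2. bump: (Standby) → mode=Approach action=open_gripper
3. obstacle: (Approach) → mode=Survey action=drive_stop
4. bump: (Survey) → mode=Approach action=open_gripper
5. target_lost: (Approach) → mode=Standby action=open_gripper
6. arrived: (Standby) → mode=Survey action=rotate
7. target_lost: (Survey) → mode=Standby action=rotate
8. target_lost: (Standby) → mode=Standby action=drive_stop

final mode: Standby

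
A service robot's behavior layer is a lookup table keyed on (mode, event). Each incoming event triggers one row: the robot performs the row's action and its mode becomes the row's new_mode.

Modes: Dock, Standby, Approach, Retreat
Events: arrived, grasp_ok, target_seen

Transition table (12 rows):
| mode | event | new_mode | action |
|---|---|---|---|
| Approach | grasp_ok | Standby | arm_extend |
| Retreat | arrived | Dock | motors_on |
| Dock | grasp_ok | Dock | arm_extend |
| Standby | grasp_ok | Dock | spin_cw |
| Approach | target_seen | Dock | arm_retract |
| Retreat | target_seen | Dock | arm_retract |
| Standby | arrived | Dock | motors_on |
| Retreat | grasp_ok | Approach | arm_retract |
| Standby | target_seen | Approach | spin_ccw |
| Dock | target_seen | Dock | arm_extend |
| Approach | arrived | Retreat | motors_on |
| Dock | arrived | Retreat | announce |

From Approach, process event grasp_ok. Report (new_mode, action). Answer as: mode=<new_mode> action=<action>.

current mode = Approach; filter table to that mode:
  (Approach, grasp_ok) → (Standby, arm_extend)  ← event matches
  (Approach, target_seen) → (Dock, arm_retract)
  (Approach, arrived) → (Retreat, motors_on)
event = grasp_ok selects (Standby, arm_extend)

mode=Standby action=arm_extend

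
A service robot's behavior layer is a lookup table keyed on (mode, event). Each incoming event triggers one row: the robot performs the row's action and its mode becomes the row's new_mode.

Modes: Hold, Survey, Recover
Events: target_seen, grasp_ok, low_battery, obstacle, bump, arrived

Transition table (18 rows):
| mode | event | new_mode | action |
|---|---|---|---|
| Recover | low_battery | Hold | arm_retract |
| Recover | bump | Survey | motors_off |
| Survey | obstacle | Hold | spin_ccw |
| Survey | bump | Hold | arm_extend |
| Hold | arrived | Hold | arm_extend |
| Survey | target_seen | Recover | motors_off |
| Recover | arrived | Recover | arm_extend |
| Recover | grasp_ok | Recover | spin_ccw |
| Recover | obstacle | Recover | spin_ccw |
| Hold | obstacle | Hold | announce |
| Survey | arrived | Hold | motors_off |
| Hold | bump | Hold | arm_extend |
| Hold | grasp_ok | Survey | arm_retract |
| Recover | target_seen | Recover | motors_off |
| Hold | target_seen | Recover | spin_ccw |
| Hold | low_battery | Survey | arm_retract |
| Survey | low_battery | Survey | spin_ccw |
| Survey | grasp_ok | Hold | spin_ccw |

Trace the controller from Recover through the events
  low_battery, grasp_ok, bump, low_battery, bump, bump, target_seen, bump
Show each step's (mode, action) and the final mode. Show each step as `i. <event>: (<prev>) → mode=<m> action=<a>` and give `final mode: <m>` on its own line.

final mode: Survey

1. low_battery: (Recover) → mode=Hold action=arm_retract
2. grasp_ok: (Hold) → mode=Survey action=arm_retract
3. bump: (Survey) → mode=Hold action=arm_extend
4. low_battery: (Hold) → mode=Survey action=arm_retract
5. bump: (Survey) → mode=Hold action=arm_extend
6. bump: (Hold) → mode=Hold action=arm_extend
7. target_seen: (Hold) → mode=Recover action=spin_ccw
8. bump: (Recover) → mode=Survey action=motors_off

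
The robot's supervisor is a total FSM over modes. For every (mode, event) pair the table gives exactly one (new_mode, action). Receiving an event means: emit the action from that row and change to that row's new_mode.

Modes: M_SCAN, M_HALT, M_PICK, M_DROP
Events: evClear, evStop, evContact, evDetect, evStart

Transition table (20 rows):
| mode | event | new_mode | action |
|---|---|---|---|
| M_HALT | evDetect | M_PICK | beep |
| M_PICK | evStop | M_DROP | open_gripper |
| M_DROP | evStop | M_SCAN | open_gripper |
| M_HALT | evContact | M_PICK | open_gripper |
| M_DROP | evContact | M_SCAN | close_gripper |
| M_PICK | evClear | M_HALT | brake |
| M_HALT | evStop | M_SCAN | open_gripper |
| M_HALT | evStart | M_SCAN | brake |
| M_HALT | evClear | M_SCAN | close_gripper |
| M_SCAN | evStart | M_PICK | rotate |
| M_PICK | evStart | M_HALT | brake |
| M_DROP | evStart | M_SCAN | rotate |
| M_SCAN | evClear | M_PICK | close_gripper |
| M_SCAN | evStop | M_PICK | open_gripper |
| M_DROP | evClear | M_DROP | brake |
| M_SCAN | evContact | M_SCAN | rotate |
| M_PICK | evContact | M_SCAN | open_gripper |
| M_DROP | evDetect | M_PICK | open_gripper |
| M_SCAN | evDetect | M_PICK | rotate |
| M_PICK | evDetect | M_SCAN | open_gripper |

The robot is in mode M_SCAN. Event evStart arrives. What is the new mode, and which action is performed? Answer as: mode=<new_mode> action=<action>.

current mode = M_SCAN; filter table to that mode:
  (M_SCAN, evStart) → (M_PICK, rotate)  ← event matches
  (M_SCAN, evClear) → (M_PICK, close_gripper)
  (M_SCAN, evStop) → (M_PICK, open_gripper)
  (M_SCAN, evContact) → (M_SCAN, rotate)
  (M_SCAN, evDetect) → (M_PICK, rotate)
event = evStart selects (M_PICK, rotate)

mode=M_PICK action=rotate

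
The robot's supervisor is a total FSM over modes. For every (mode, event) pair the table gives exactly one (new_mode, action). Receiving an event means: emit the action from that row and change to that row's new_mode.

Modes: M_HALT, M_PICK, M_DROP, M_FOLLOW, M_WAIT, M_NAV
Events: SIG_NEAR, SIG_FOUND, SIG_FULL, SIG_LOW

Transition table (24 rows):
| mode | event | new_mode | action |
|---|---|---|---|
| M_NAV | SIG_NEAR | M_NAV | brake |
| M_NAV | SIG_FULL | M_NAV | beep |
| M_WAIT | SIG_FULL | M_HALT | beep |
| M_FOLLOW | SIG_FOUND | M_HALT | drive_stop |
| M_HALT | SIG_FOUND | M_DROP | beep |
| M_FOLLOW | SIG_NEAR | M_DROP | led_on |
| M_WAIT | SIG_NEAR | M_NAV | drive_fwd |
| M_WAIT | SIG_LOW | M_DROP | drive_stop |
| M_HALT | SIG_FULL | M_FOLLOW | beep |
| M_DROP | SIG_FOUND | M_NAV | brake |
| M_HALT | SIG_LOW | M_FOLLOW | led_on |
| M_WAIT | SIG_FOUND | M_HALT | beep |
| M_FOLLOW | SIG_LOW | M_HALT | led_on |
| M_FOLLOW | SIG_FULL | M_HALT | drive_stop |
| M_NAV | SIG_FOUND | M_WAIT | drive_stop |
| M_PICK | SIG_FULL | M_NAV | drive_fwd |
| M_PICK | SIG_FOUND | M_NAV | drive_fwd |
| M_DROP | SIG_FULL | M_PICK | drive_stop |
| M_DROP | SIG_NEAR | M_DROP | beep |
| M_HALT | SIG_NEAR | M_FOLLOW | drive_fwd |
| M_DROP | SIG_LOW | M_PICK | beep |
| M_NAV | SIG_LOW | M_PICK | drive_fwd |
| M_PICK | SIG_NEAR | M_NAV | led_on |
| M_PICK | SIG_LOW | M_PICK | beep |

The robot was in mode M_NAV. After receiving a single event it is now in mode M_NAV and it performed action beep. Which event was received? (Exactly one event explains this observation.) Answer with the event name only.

SIG_FULL

try SIG_NEAR: (M_NAV, SIG_NEAR) → (M_NAV, brake)
try SIG_FOUND: (M_NAV, SIG_FOUND) → (M_WAIT, drive_stop)
try SIG_FULL: (M_NAV, SIG_FULL) → (M_NAV, beep)  ← matches
try SIG_LOW: (M_NAV, SIG_LOW) → (M_PICK, drive_fwd)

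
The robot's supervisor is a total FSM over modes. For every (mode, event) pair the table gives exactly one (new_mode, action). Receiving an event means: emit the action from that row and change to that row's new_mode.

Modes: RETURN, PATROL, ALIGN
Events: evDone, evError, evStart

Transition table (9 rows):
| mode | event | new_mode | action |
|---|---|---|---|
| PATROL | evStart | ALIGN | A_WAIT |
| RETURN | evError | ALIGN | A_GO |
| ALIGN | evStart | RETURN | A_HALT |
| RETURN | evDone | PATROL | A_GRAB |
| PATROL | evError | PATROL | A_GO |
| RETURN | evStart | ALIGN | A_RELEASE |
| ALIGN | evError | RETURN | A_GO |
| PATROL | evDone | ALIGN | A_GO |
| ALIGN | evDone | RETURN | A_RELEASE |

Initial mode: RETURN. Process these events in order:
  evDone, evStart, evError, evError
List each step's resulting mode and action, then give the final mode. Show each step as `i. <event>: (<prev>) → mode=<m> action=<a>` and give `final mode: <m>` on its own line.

final mode: ALIGN

1. evDone: (RETURN) → mode=PATROL action=A_GRAB
2. evStart: (PATROL) → mode=ALIGN action=A_WAIT
3. evError: (ALIGN) → mode=RETURN action=A_GO
4. evError: (RETURN) → mode=ALIGN action=A_GO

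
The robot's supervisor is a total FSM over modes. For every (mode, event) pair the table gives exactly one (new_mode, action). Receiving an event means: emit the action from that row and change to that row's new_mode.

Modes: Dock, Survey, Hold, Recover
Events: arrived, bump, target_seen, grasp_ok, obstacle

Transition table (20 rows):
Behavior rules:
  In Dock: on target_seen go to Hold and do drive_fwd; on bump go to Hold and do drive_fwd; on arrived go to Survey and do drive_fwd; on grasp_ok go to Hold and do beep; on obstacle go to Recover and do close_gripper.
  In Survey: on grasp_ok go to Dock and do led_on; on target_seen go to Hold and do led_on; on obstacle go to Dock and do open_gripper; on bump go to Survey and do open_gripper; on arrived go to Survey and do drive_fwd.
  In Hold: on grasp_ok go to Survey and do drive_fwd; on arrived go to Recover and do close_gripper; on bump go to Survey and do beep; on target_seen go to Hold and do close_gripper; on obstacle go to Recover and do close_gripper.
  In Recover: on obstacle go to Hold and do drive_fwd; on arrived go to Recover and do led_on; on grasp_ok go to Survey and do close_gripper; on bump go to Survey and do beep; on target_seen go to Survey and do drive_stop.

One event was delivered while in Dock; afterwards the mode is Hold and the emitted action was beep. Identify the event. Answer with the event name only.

try arrived: (Dock, arrived) → (Survey, drive_fwd)
try bump: (Dock, bump) → (Hold, drive_fwd)
try target_seen: (Dock, target_seen) → (Hold, drive_fwd)
try grasp_ok: (Dock, grasp_ok) → (Hold, beep)  ← matches
try obstacle: (Dock, obstacle) → (Recover, close_gripper)

grasp_ok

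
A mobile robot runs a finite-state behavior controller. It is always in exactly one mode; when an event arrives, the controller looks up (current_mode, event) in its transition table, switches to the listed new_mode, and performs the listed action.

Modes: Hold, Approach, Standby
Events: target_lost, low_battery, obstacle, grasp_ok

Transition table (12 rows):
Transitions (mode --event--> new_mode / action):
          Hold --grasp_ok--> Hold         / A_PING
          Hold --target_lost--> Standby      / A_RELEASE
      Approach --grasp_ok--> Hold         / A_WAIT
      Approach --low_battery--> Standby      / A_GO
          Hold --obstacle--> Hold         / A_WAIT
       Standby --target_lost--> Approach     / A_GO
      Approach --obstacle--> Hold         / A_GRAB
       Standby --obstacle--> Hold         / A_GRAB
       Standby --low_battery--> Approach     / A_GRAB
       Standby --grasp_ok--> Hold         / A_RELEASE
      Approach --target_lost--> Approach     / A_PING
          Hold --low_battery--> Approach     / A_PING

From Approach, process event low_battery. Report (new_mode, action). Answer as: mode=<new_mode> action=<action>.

mode=Standby action=A_GO

current mode = Approach; filter table to that mode:
  (Approach, grasp_ok) → (Hold, A_WAIT)
  (Approach, low_battery) → (Standby, A_GO)  ← event matches
  (Approach, obstacle) → (Hold, A_GRAB)
  (Approach, target_lost) → (Approach, A_PING)
event = low_battery selects (Standby, A_GO)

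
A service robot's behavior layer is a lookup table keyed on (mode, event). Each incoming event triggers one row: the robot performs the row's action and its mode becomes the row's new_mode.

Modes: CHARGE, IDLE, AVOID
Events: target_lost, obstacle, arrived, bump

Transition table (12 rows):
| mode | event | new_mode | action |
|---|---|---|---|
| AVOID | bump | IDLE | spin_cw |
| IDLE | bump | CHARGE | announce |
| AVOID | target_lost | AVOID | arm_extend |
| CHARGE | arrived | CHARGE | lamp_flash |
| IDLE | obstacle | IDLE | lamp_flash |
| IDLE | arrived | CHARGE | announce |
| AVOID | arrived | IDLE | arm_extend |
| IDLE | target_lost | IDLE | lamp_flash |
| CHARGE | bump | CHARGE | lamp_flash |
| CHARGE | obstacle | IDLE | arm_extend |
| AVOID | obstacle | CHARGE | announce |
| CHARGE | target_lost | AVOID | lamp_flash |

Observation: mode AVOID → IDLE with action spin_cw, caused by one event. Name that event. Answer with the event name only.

bump

try target_lost: (AVOID, target_lost) → (AVOID, arm_extend)
try obstacle: (AVOID, obstacle) → (CHARGE, announce)
try arrived: (AVOID, arrived) → (IDLE, arm_extend)
try bump: (AVOID, bump) → (IDLE, spin_cw)  ← matches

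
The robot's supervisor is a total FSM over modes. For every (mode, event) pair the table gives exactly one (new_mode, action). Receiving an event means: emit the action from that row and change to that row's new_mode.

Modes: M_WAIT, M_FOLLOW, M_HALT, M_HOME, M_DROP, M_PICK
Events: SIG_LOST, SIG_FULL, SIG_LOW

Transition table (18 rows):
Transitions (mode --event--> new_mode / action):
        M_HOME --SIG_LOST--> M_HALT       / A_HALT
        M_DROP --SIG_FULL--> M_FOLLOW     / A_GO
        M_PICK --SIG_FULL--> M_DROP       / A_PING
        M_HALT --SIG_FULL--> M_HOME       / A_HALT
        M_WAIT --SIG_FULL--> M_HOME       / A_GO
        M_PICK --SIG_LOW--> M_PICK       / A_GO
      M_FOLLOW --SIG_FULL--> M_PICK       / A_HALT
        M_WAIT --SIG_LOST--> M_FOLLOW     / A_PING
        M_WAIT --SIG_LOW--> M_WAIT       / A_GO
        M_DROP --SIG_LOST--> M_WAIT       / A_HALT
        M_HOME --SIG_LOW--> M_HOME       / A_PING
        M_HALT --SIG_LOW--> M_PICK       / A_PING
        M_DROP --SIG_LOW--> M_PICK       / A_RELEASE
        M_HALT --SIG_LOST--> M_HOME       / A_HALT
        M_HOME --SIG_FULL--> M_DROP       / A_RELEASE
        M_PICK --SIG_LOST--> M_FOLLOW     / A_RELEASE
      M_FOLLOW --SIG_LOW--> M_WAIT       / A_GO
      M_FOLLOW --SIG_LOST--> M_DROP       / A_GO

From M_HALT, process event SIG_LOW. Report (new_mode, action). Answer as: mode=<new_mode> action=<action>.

current mode = M_HALT; filter table to that mode:
  (M_HALT, SIG_FULL) → (M_HOME, A_HALT)
  (M_HALT, SIG_LOW) → (M_PICK, A_PING)  ← event matches
  (M_HALT, SIG_LOST) → (M_HOME, A_HALT)
event = SIG_LOW selects (M_PICK, A_PING)

mode=M_PICK action=A_PING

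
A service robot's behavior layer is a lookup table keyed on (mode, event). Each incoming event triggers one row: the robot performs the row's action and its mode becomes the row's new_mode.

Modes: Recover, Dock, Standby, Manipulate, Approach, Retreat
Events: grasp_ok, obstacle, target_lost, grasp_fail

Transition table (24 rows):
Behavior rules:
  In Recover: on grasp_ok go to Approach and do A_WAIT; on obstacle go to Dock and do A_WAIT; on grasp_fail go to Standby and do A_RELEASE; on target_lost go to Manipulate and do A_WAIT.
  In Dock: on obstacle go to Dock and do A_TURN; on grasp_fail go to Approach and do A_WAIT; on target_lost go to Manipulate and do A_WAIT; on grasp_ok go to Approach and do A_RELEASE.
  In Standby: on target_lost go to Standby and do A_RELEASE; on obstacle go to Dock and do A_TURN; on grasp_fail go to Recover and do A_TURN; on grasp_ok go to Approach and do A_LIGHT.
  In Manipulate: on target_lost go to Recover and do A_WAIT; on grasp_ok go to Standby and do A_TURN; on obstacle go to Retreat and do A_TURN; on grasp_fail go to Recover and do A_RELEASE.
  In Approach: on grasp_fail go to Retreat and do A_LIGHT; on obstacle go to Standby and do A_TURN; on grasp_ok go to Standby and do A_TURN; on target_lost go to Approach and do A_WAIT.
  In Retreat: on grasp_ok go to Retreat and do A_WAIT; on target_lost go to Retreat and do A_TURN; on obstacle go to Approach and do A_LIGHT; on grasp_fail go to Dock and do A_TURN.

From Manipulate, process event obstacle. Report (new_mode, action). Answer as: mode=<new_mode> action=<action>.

mode=Retreat action=A_TURN

current mode = Manipulate; filter table to that mode:
  (Manipulate, target_lost) → (Recover, A_WAIT)
  (Manipulate, grasp_ok) → (Standby, A_TURN)
  (Manipulate, obstacle) → (Retreat, A_TURN)  ← event matches
  (Manipulate, grasp_fail) → (Recover, A_RELEASE)
event = obstacle selects (Retreat, A_TURN)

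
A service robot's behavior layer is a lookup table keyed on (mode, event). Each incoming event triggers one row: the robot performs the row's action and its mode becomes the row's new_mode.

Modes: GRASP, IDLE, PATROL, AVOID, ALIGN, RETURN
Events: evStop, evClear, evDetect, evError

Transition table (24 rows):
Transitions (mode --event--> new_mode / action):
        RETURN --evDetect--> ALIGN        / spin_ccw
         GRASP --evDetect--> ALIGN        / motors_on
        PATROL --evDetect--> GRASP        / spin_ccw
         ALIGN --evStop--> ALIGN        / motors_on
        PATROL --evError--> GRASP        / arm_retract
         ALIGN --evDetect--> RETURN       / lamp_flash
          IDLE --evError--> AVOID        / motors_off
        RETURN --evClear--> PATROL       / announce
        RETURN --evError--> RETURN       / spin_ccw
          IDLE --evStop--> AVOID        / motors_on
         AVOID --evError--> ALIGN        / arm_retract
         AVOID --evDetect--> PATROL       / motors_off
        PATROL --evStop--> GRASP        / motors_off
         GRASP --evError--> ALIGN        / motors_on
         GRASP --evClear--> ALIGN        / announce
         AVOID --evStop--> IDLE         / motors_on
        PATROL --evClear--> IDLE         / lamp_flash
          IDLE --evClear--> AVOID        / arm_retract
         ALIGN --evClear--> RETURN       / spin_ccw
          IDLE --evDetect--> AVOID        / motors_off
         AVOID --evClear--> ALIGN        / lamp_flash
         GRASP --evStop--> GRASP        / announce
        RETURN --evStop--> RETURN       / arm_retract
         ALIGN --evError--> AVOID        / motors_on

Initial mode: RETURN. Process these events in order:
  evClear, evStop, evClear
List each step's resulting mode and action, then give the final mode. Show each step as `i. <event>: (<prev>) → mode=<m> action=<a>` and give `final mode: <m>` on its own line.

final mode: ALIGN

1. evClear: (RETURN) → mode=PATROL action=announce
2. evStop: (PATROL) → mode=GRASP action=motors_off
3. evClear: (GRASP) → mode=ALIGN action=announce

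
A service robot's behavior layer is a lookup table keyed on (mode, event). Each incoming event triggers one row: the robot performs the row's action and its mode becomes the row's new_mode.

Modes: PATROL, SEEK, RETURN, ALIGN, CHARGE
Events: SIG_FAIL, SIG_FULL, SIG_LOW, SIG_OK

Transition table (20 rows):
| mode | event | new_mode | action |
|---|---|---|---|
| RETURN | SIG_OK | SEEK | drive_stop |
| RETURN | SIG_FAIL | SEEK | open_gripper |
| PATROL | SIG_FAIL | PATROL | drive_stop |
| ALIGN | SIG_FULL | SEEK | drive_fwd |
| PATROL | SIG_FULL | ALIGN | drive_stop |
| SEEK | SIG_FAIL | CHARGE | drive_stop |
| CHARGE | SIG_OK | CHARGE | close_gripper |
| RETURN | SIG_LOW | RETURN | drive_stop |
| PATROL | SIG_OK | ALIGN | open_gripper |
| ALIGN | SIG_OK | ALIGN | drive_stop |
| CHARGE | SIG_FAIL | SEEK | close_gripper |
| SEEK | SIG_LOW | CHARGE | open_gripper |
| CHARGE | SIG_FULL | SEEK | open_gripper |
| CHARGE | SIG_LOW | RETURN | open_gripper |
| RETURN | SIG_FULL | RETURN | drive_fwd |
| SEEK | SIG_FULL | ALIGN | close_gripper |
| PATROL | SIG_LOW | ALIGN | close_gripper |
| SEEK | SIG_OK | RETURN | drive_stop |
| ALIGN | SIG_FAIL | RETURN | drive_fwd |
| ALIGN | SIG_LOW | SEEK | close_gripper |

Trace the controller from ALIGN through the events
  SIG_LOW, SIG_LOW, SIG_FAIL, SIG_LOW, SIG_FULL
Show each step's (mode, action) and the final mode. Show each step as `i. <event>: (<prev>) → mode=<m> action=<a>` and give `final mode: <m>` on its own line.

1. SIG_LOW: (ALIGN) → mode=SEEK action=close_gripper
2. SIG_LOW: (SEEK) → mode=CHARGE action=open_gripper
3. SIG_FAIL: (CHARGE) → mode=SEEK action=close_gripper
4. SIG_LOW: (SEEK) → mode=CHARGE action=open_gripper
5. SIG_FULL: (CHARGE) → mode=SEEK action=open_gripper

final mode: SEEK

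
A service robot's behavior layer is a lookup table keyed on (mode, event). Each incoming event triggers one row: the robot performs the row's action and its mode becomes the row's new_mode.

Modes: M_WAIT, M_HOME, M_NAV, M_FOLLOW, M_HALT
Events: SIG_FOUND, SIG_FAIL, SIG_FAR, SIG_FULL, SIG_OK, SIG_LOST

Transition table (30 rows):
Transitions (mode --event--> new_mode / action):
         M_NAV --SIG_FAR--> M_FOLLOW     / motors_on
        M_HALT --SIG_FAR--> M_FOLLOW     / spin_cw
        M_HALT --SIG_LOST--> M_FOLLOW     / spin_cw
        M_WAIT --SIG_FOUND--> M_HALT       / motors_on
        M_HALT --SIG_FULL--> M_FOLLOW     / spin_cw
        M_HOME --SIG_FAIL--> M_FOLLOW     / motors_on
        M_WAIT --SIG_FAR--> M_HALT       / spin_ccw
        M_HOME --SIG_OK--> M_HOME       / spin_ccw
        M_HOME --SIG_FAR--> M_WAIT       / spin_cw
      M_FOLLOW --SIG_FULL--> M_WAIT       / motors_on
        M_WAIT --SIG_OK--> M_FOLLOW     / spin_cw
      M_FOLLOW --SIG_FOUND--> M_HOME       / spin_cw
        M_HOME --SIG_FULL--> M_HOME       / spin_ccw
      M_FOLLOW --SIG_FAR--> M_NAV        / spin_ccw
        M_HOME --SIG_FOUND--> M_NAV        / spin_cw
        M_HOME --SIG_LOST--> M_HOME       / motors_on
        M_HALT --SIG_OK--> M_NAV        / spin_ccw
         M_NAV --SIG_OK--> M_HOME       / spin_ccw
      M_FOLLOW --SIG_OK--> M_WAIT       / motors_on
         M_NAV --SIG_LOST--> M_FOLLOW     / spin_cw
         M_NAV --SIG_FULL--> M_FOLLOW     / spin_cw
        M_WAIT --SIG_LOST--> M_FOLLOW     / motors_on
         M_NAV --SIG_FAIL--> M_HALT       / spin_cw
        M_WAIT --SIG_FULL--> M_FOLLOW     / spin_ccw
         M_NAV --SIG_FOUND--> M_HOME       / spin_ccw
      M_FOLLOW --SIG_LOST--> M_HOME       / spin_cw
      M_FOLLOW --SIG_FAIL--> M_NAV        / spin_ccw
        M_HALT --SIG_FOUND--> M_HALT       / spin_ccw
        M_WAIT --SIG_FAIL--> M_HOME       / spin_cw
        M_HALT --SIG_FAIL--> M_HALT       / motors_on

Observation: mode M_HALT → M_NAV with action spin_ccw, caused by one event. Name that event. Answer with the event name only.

try SIG_FOUND: (M_HALT, SIG_FOUND) → (M_HALT, spin_ccw)
try SIG_FAIL: (M_HALT, SIG_FAIL) → (M_HALT, motors_on)
try SIG_FAR: (M_HALT, SIG_FAR) → (M_FOLLOW, spin_cw)
try SIG_FULL: (M_HALT, SIG_FULL) → (M_FOLLOW, spin_cw)
try SIG_OK: (M_HALT, SIG_OK) → (M_NAV, spin_ccw)  ← matches
try SIG_LOST: (M_HALT, SIG_LOST) → (M_FOLLOW, spin_cw)

SIG_OK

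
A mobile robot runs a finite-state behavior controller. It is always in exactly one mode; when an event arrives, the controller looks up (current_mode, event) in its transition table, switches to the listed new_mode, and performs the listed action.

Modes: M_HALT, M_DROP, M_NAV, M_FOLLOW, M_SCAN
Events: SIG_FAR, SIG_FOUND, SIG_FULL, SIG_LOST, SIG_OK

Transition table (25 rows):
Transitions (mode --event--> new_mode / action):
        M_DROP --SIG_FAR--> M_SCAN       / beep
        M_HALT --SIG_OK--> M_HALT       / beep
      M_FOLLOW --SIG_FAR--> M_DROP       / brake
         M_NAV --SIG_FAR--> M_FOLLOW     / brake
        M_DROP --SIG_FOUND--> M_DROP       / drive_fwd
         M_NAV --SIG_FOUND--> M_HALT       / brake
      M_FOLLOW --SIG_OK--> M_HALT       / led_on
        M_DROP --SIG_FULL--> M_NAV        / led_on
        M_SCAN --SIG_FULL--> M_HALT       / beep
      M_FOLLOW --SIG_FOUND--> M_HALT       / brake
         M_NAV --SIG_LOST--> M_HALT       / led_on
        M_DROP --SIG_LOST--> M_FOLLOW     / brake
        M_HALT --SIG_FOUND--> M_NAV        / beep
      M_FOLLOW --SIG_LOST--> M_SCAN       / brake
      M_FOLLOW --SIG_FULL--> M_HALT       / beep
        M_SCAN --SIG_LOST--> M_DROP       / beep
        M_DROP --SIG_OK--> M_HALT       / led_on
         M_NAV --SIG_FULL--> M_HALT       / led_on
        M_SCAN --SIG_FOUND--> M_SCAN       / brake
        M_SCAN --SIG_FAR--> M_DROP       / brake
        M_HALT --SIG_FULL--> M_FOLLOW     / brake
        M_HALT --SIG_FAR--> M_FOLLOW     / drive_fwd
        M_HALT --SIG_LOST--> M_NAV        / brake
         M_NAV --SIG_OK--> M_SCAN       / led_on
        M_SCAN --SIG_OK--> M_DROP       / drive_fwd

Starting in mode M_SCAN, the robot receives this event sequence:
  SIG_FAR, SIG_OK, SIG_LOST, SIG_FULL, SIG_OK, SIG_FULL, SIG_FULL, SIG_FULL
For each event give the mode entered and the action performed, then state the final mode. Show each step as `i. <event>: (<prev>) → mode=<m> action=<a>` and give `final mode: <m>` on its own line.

final mode: M_FOLLOW

1. SIG_FAR: (M_SCAN) → mode=M_DROP action=brake
2. SIG_OK: (M_DROP) → mode=M_HALT action=led_on
3. SIG_LOST: (M_HALT) → mode=M_NAV action=brake
4. SIG_FULL: (M_NAV) → mode=M_HALT action=led_on
5. SIG_OK: (M_HALT) → mode=M_HALT action=beep
6. SIG_FULL: (M_HALT) → mode=M_FOLLOW action=brake
7. SIG_FULL: (M_FOLLOW) → mode=M_HALT action=beep
8. SIG_FULL: (M_HALT) → mode=M_FOLLOW action=brake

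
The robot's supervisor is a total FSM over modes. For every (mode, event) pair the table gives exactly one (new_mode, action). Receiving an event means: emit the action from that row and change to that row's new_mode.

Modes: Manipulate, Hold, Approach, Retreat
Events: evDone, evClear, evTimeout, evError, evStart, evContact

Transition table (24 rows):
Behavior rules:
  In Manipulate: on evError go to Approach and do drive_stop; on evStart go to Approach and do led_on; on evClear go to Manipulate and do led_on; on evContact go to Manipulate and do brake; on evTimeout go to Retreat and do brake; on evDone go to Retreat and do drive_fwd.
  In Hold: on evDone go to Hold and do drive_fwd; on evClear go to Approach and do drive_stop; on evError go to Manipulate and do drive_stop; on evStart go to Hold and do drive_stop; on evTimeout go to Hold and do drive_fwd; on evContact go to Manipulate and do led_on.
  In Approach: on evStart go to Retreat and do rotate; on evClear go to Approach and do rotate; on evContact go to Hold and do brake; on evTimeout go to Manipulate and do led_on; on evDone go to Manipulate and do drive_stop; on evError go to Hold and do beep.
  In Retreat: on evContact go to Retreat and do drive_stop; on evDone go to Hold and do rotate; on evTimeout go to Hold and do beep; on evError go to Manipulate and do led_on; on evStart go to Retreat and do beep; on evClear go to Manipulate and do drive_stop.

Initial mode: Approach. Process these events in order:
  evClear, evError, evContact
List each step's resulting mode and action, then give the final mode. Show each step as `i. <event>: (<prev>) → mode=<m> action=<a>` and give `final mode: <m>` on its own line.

1. evClear: (Approach) → mode=Approach action=rotate
2. evError: (Approach) → mode=Hold action=beep
3. evContact: (Hold) → mode=Manipulate action=led_on

final mode: Manipulate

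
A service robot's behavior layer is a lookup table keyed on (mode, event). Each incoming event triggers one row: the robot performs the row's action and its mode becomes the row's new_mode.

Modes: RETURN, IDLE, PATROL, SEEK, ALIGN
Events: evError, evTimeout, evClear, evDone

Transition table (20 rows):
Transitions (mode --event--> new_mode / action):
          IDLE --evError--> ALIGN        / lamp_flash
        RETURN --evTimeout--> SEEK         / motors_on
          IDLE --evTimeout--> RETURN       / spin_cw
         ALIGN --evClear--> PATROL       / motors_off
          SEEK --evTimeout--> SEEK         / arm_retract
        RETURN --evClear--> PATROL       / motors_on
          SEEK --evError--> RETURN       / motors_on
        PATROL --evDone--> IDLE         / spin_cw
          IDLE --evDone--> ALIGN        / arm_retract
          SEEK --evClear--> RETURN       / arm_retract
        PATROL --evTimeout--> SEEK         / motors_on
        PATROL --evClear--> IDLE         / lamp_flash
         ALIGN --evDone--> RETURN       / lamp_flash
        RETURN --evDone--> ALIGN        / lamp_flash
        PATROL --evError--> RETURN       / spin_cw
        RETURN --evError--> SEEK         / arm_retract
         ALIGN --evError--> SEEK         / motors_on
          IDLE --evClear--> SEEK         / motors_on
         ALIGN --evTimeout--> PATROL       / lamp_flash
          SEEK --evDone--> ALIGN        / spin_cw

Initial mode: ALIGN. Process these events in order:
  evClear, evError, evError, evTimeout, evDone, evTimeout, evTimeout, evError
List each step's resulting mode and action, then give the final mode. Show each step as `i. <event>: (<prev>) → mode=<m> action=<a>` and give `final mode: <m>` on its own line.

1. evClear: (ALIGN) → mode=PATROL action=motors_off
2. evError: (PATROL) → mode=RETURN action=spin_cw
3. evError: (RETURN) → mode=SEEK action=arm_retract
4. evTimeout: (SEEK) → mode=SEEK action=arm_retract
5. evDone: (SEEK) → mode=ALIGN action=spin_cw
6. evTimeout: (ALIGN) → mode=PATROL action=lamp_flash
7. evTimeout: (PATROL) → mode=SEEK action=motors_on
8. evError: (SEEK) → mode=RETURN action=motors_on

final mode: RETURN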